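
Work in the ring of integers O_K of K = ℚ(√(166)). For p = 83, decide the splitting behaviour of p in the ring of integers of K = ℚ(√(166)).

166 mod 4 = 2, hence disc K = 4·166 = 664 and O_K = ℤ[√166].
83 divides disc(K) = 664, so 83 ramifies.

ramified — (83) = 𝔭²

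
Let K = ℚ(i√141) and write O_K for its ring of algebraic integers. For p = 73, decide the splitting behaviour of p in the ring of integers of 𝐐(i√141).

Since -141 ≢ 1 mod 4, the ring of integers is ℤ[√-141] with discriminant 4·(-141) = -564.
disc(K) = -564 is not divisible by 73; 73 is unramified.
Legendre symbol by Euler's criterion: (-141/73) ≡ (-141)^36 ≡ 72 (mod 73), i.e. (-141/73) = -1.
(-141/73) = -1, so 73 is inert.

inert — (73) stays prime in O_K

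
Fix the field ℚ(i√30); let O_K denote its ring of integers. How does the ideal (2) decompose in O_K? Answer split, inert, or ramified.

ramified — (2) = 𝔭²

d = -30 ≡ 2 (mod 4), so O_K = ℤ[√-30] and disc(K) = 4d = -120.
disc(K) = -120 = 2·(-60), so p = 2 is ramified.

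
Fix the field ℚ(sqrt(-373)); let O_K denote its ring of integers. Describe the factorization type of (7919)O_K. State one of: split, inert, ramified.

p is inert

Since -373 ≢ 1 mod 4, the ring of integers is ℤ[√-373] with discriminant 4·(-373) = -1492.
disc(K) = -1492 is not divisible by 7919; 7919 is unramified.
(-373/7919) = 7546^3959 mod 7919 = 7918, giving Legendre symbol -1.
Legendre symbol -1 ⇒ 7919 is inert.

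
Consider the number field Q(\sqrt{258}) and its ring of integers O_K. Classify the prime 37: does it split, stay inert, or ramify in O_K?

split — (37) = 𝔭₁𝔭₂ with 𝔭₁ ≠ 𝔭₂

d = 258 ≡ 2 (mod 4), so O_K = ℤ[√258] and disc(K) = 4d = 1032.
Since gcd(37, 1032) = 1 the prime 37 does not ramify.
Euler's criterion: 258^18 mod 37 = 1. Thus (258|37) = 1.
(258/37) = 1, so 37 splits.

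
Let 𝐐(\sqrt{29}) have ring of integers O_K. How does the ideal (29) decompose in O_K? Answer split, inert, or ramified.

29 is ramified

Since 29 ≡ 1 mod 4, the ring of integers is ℤ[(1+√29)/2] with discriminant 29.
disc(K) = 29 = 29·1, so p = 29 is ramified.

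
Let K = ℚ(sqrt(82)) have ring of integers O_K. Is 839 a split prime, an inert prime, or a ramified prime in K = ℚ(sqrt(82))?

p is inert

d = 82 ≡ 2 (mod 4), so O_K = ℤ[√82] and disc(K) = 4d = 328.
disc(K) = 328 is not divisible by 839; 839 is unramified.
Euler's criterion: 82^419 mod 839 = 838. Thus (82|839) = -1.
Legendre symbol -1 ⇒ 839 is inert.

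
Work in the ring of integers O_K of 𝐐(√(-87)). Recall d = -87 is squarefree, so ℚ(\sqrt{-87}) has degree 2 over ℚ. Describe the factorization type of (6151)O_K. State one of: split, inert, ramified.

d = -87 ≡ 1 (mod 4), so O_K = ℤ[(1+√-87)/2] and disc(K) = d = -87.
Since gcd(6151, -87) = 1 the prime 6151 does not ramify.
Euler's criterion: (-87)^3075 mod 6151 = 6150. Thus (-87|6151) = -1.
(-87/6151) = -1, so 6151 is inert.

6151 remains inert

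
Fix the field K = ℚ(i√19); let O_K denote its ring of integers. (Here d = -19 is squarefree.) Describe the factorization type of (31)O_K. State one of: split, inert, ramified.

-19 mod 4 = 1, hence disc K = -19 and O_K = ℤ[(1+√-19)/2].
disc(K) = -19 is not divisible by 31; 31 is unramified.
Compute (-19/31) via Euler: 12^((31-1)/2) mod 31 = 30, so (-19/31) = -1.
d is a non-residue mod p, hence 31 remains inert in O_K.

remains prime (inert)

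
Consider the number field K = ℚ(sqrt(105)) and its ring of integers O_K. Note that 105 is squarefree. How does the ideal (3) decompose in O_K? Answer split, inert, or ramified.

ramifies in O_K

Since 105 ≡ 1 mod 4, the ring of integers is ℤ[(1+√105)/2] with discriminant 105.
Ramification test: 3 | 105. The prime 3 ramifies in K.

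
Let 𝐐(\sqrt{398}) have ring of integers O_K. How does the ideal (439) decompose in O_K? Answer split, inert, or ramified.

Since 398 ≢ 1 mod 4, the ring of integers is ℤ[√398] with discriminant 4·398 = 1592.
disc(K) = 1592 is not divisible by 439; 439 is unramified.
Compute (398/439) via Euler: 398^((439-1)/2) mod 439 = 1, so (398/439) = 1.
Legendre symbol 1 ⇒ 439 is split.

439 splits in O_K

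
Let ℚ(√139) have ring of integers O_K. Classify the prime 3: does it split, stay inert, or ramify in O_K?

split — (3) = 𝔭₁𝔭₂ with 𝔭₁ ≠ 𝔭₂

Since 139 ≢ 1 mod 4, the ring of integers is ℤ[√139] with discriminant 4·139 = 556.
disc(K) = 556 is not divisible by 3; 3 is unramified.
(139/3) = 1^1 mod 3 = 1, giving Legendre symbol 1.
d is a quadratic residue mod p, hence 3 splits in O_K.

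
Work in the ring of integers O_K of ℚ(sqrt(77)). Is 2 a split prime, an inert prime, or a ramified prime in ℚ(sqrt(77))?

remains prime (inert)

d = 77 ≡ 1 (mod 4), so O_K = ℤ[(1+√77)/2] and disc(K) = d = 77.
2 ∤ 77, so 2 is unramified.
Checking d mod 8: 77 ≡ 5. Hence 2 is inert in O_K.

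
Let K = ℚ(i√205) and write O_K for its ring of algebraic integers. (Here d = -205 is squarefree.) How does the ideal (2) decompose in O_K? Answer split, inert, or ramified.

Since -205 ≢ 1 mod 4, the ring of integers is ℤ[√-205] with discriminant 4·(-205) = -820.
2 divides disc(K) = -820, so 2 ramifies.

ramified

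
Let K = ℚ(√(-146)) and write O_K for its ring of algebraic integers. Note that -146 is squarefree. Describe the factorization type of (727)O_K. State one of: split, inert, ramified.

inert — (727) stays prime in O_K

d = -146 ≡ 2 (mod 4), so O_K = ℤ[√-146] and disc(K) = 4d = -584.
727 ∤ -584, so 727 is unramified.
(-146/727) = 581^363 mod 727 = 726, giving Legendre symbol -1.
(-146/727) = -1, so 727 is inert.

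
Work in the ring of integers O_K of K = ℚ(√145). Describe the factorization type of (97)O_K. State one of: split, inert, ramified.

145 mod 4 = 1, hence disc K = 145 and O_K = ℤ[(1+√145)/2].
Since gcd(97, 145) = 1 the prime 97 does not ramify.
Legendre symbol by Euler's criterion: (145/97) ≡ 145^48 ≡ 1 (mod 97), i.e. (145/97) = 1.
Legendre symbol 1 ⇒ 97 is split.

97 splits in O_K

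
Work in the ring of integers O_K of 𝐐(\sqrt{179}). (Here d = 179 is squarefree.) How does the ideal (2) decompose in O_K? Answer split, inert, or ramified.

Since 179 ≢ 1 mod 4, the ring of integers is ℤ[√179] with discriminant 4·179 = 716.
Ramification test: 2 | 716. The prime 2 ramifies in K.

2 is ramified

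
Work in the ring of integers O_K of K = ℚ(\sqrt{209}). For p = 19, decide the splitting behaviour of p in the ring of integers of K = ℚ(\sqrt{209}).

Since 209 ≡ 1 mod 4, the ring of integers is ℤ[(1+√209)/2] with discriminant 209.
Ramification test: 19 | 209. The prime 19 ramifies in K.

ramified — (19) = 𝔭²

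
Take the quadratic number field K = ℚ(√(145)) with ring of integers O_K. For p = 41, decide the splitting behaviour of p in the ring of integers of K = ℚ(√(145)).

41 remains inert

Since 145 ≡ 1 mod 4, the ring of integers is ℤ[(1+√145)/2] with discriminant 145.
41 ∤ 145, so 41 is unramified.
Compute (145/41) via Euler: 22^((41-1)/2) mod 41 = 40, so (145/41) = -1.
d is a non-residue mod p, hence 41 remains inert in O_K.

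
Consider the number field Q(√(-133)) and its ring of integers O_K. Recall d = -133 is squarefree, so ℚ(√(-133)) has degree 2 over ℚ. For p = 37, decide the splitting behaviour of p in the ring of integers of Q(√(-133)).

37 remains inert

-133 mod 4 = 3, hence disc K = 4·(-133) = -532 and O_K = ℤ[√-133].
Since gcd(37, -532) = 1 the prime 37 does not ramify.
(-133/37) = 15^18 mod 37 = 36, giving Legendre symbol -1.
(-133/37) = -1, so 37 is inert.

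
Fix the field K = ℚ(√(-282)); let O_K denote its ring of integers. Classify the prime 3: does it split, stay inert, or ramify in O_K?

Since -282 ≢ 1 mod 4, the ring of integers is ℤ[√-282] with discriminant 4·(-282) = -1128.
Ramification test: 3 | -1128. The prime 3 ramifies in K.

ramified — (3) = 𝔭²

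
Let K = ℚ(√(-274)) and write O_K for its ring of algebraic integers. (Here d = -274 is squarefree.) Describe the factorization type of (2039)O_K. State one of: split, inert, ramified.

d = -274 ≡ 2 (mod 4), so O_K = ℤ[√-274] and disc(K) = 4d = -1096.
disc(K) = -1096 is not divisible by 2039; 2039 is unramified.
Legendre symbol by Euler's criterion: (-274/2039) ≡ (-274)^1019 ≡ 2038 (mod 2039), i.e. (-274/2039) = -1.
d is a non-residue mod p, hence 2039 remains inert in O_K.

inert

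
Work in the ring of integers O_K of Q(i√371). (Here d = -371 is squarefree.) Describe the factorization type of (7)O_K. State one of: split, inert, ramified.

-371 mod 4 = 1, hence disc K = -371 and O_K = ℤ[(1+√-371)/2].
Ramification test: 7 | -371. The prime 7 ramifies in K.

ramified — (7) = 𝔭²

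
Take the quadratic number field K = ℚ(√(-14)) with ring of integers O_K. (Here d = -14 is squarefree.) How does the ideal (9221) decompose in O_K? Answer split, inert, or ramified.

-14 mod 4 = 2, hence disc K = 4·(-14) = -56 and O_K = ℤ[√-14].
disc(K) = -56 is not divisible by 9221; 9221 is unramified.
Compute (-14/9221) via Euler: 9207^((9221-1)/2) mod 9221 = 9220, so (-14/9221) = -1.
d is a non-residue mod p, hence 9221 remains inert in O_K.

9221 remains inert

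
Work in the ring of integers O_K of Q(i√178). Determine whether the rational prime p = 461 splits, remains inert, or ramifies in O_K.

d = -178 ≡ 2 (mod 4), so O_K = ℤ[√-178] and disc(K) = 4d = -712.
461 ∤ -712, so 461 is unramified.
Compute (-178/461) via Euler: 283^((461-1)/2) mod 461 = 460, so (-178/461) = -1.
d is a non-residue mod p, hence 461 remains inert in O_K.

remains prime (inert)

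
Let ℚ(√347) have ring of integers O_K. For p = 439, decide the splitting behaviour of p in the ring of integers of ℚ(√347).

splits completely

Since 347 ≢ 1 mod 4, the ring of integers is ℤ[√347] with discriminant 4·347 = 1388.
disc(K) = 1388 is not divisible by 439; 439 is unramified.
(347/439) = 347^219 mod 439 = 1, giving Legendre symbol 1.
(347/439) = 1, so 439 splits.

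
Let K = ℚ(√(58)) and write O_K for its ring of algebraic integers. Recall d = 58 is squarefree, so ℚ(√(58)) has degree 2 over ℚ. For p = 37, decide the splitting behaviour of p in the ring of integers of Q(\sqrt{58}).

split

d = 58 ≡ 2 (mod 4), so O_K = ℤ[√58] and disc(K) = 4d = 232.
37 ∤ 232, so 37 is unramified.
(58/37) = 21^18 mod 37 = 1, giving Legendre symbol 1.
(58/37) = 1, so 37 splits.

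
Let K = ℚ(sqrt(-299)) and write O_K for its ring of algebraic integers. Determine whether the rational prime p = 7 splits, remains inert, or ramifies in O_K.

split — (7) = 𝔭₁𝔭₂ with 𝔭₁ ≠ 𝔭₂

Since -299 ≡ 1 mod 4, the ring of integers is ℤ[(1+√-299)/2] with discriminant -299.
Since gcd(7, -299) = 1 the prime 7 does not ramify.
Compute (-299/7) via Euler: 2^((7-1)/2) mod 7 = 1, so (-299/7) = 1.
Legendre symbol 1 ⇒ 7 is split.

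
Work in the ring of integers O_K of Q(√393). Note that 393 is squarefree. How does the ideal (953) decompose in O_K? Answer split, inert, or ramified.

remains prime (inert)

393 mod 4 = 1, hence disc K = 393 and O_K = ℤ[(1+√393)/2].
Since gcd(953, 393) = 1 the prime 953 does not ramify.
Legendre symbol by Euler's criterion: (393/953) ≡ 393^476 ≡ 952 (mod 953), i.e. (393/953) = -1.
Legendre symbol -1 ⇒ 953 is inert.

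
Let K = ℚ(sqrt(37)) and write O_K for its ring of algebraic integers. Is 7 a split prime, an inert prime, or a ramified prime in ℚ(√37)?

p splits

Since 37 ≡ 1 mod 4, the ring of integers is ℤ[(1+√37)/2] with discriminant 37.
Since gcd(7, 37) = 1 the prime 7 does not ramify.
(37/7) = 2^3 mod 7 = 1, giving Legendre symbol 1.
d is a quadratic residue mod p, hence 7 splits in O_K.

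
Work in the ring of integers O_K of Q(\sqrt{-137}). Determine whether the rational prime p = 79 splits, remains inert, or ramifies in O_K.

p splits

-137 mod 4 = 3, hence disc K = 4·(-137) = -548 and O_K = ℤ[√-137].
79 ∤ -548, so 79 is unramified.
Euler's criterion: (-137)^39 mod 79 = 1. Thus (-137|79) = 1.
Legendre symbol 1 ⇒ 79 is split.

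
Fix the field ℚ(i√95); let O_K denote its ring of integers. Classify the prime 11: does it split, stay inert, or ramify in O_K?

Since -95 ≡ 1 mod 4, the ring of integers is ℤ[(1+√-95)/2] with discriminant -95.
Since gcd(11, -95) = 1 the prime 11 does not ramify.
(-95/11) = 4^5 mod 11 = 1, giving Legendre symbol 1.
Legendre symbol 1 ⇒ 11 is split.

p splits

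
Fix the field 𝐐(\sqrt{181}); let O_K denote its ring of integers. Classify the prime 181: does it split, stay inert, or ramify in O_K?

181 is ramified

Since 181 ≡ 1 mod 4, the ring of integers is ℤ[(1+√181)/2] with discriminant 181.
Ramification test: 181 | 181. The prime 181 ramifies in K.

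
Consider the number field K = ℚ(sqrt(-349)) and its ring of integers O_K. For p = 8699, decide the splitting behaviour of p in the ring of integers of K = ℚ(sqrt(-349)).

d = -349 ≡ 3 (mod 4), so O_K = ℤ[√-349] and disc(K) = 4d = -1396.
Since gcd(8699, -1396) = 1 the prime 8699 does not ramify.
(-349/8699) = 8350^4349 mod 8699 = 8698, giving Legendre symbol -1.
(-349/8699) = -1, so 8699 is inert.

8699 remains inert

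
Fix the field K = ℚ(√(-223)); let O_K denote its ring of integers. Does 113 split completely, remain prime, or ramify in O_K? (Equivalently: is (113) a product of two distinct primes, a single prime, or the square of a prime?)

inert

Since -223 ≡ 1 mod 4, the ring of integers is ℤ[(1+√-223)/2] with discriminant -223.
Since gcd(113, -223) = 1 the prime 113 does not ramify.
(-223/113) = 3^56 mod 113 = 112, giving Legendre symbol -1.
Legendre symbol -1 ⇒ 113 is inert.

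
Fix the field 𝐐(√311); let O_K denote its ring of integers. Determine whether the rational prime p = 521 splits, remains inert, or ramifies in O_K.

311 mod 4 = 3, hence disc K = 4·311 = 1244 and O_K = ℤ[√311].
disc(K) = 1244 is not divisible by 521; 521 is unramified.
Legendre symbol by Euler's criterion: (311/521) ≡ 311^260 ≡ 1 (mod 521), i.e. (311/521) = 1.
Legendre symbol 1 ⇒ 521 is split.

521 splits in O_K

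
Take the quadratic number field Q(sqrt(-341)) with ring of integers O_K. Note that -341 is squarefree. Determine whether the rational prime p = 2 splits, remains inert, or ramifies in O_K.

p ramifies

Since -341 ≢ 1 mod 4, the ring of integers is ℤ[√-341] with discriminant 4·(-341) = -1364.
Ramification test: 2 | -1364. The prime 2 ramifies in K.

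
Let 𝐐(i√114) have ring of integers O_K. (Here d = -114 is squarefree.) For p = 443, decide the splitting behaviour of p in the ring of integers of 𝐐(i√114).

d = -114 ≡ 2 (mod 4), so O_K = ℤ[√-114] and disc(K) = 4d = -456.
443 ∤ -456, so 443 is unramified.
Euler's criterion: (-114)^221 mod 443 = 442. Thus (-114|443) = -1.
(-114/443) = -1, so 443 is inert.

443 remains inert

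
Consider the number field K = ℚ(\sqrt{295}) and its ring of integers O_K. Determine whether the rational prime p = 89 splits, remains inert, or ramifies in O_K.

p is inert

Since 295 ≢ 1 mod 4, the ring of integers is ℤ[√295] with discriminant 4·295 = 1180.
89 ∤ 1180, so 89 is unramified.
Legendre symbol by Euler's criterion: (295/89) ≡ 295^44 ≡ 88 (mod 89), i.e. (295/89) = -1.
(295/89) = -1, so 89 is inert.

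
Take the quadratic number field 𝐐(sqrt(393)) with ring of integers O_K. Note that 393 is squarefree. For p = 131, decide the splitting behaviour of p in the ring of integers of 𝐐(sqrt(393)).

Since 393 ≡ 1 mod 4, the ring of integers is ℤ[(1+√393)/2] with discriminant 393.
131 divides disc(K) = 393, so 131 ramifies.

ramified — (131) = 𝔭²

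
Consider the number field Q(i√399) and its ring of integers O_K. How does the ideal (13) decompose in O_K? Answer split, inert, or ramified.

13 splits in O_K

-399 mod 4 = 1, hence disc K = -399 and O_K = ℤ[(1+√-399)/2].
13 ∤ -399, so 13 is unramified.
Compute (-399/13) via Euler: 4^((13-1)/2) mod 13 = 1, so (-399/13) = 1.
d is a quadratic residue mod p, hence 13 splits in O_K.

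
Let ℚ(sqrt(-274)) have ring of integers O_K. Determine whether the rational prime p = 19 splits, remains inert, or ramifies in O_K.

-274 mod 4 = 2, hence disc K = 4·(-274) = -1096 and O_K = ℤ[√-274].
Since gcd(19, -1096) = 1 the prime 19 does not ramify.
Legendre symbol by Euler's criterion: (-274/19) ≡ (-274)^9 ≡ 1 (mod 19), i.e. (-274/19) = 1.
Legendre symbol 1 ⇒ 19 is split.

split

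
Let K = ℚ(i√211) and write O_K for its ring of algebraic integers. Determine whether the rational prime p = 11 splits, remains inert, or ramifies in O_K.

split — (11) = 𝔭₁𝔭₂ with 𝔭₁ ≠ 𝔭₂

d = -211 ≡ 1 (mod 4), so O_K = ℤ[(1+√-211)/2] and disc(K) = d = -211.
Since gcd(11, -211) = 1 the prime 11 does not ramify.
Legendre symbol by Euler's criterion: (-211/11) ≡ (-211)^5 ≡ 1 (mod 11), i.e. (-211/11) = 1.
Legendre symbol 1 ⇒ 11 is split.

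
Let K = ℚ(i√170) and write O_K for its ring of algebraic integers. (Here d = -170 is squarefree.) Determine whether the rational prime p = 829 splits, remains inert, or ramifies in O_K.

inert

Since -170 ≢ 1 mod 4, the ring of integers is ℤ[√-170] with discriminant 4·(-170) = -680.
829 ∤ -680, so 829 is unramified.
Legendre symbol by Euler's criterion: (-170/829) ≡ (-170)^414 ≡ 828 (mod 829), i.e. (-170/829) = -1.
Legendre symbol -1 ⇒ 829 is inert.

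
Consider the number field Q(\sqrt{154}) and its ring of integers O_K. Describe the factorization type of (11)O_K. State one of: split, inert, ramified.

d = 154 ≡ 2 (mod 4), so O_K = ℤ[√154] and disc(K) = 4d = 616.
Ramification test: 11 | 616. The prime 11 ramifies in K.

ramifies in O_K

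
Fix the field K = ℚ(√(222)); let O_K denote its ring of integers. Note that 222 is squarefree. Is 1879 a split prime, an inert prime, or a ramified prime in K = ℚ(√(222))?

d = 222 ≡ 2 (mod 4), so O_K = ℤ[√222] and disc(K) = 4d = 888.
Since gcd(1879, 888) = 1 the prime 1879 does not ramify.
Compute (222/1879) via Euler: 222^((1879-1)/2) mod 1879 = 1, so (222/1879) = 1.
(222/1879) = 1, so 1879 splits.

split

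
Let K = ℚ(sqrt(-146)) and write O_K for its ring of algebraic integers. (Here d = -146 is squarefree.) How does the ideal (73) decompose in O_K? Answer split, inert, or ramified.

ramified

-146 mod 4 = 2, hence disc K = 4·(-146) = -584 and O_K = ℤ[√-146].
Ramification test: 73 | -584. The prime 73 ramifies in K.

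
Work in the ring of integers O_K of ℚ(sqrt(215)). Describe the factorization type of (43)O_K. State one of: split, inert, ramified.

215 mod 4 = 3, hence disc K = 4·215 = 860 and O_K = ℤ[√215].
43 divides disc(K) = 860, so 43 ramifies.

ramifies in O_K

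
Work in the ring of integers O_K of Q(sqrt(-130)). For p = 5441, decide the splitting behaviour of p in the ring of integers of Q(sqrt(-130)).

remains prime (inert)

Since -130 ≢ 1 mod 4, the ring of integers is ℤ[√-130] with discriminant 4·(-130) = -520.
5441 ∤ -520, so 5441 is unramified.
Legendre symbol by Euler's criterion: (-130/5441) ≡ (-130)^2720 ≡ 5440 (mod 5441), i.e. (-130/5441) = -1.
d is a non-residue mod p, hence 5441 remains inert in O_K.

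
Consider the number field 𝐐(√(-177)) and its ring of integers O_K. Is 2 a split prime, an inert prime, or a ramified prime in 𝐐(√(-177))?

ramifies in O_K

-177 mod 4 = 3, hence disc K = 4·(-177) = -708 and O_K = ℤ[√-177].
Ramification test: 2 | -708. The prime 2 ramifies in K.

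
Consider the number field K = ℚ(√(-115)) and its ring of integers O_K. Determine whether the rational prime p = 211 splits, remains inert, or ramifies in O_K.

p splits

-115 mod 4 = 1, hence disc K = -115 and O_K = ℤ[(1+√-115)/2].
Since gcd(211, -115) = 1 the prime 211 does not ramify.
Legendre symbol by Euler's criterion: (-115/211) ≡ (-115)^105 ≡ 1 (mod 211), i.e. (-115/211) = 1.
Legendre symbol 1 ⇒ 211 is split.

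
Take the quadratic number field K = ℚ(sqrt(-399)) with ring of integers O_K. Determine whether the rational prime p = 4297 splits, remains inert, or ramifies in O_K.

4297 splits in O_K

Since -399 ≡ 1 mod 4, the ring of integers is ℤ[(1+√-399)/2] with discriminant -399.
disc(K) = -399 is not divisible by 4297; 4297 is unramified.
Euler's criterion: (-399)^2148 mod 4297 = 1. Thus (-399|4297) = 1.
d is a quadratic residue mod p, hence 4297 splits in O_K.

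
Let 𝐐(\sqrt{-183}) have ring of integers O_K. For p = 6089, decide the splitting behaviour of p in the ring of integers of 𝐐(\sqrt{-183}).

splits completely

-183 mod 4 = 1, hence disc K = -183 and O_K = ℤ[(1+√-183)/2].
disc(K) = -183 is not divisible by 6089; 6089 is unramified.
Euler's criterion: (-183)^3044 mod 6089 = 1. Thus (-183|6089) = 1.
Legendre symbol 1 ⇒ 6089 is split.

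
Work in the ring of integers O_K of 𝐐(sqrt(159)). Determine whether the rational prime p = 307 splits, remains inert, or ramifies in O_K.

d = 159 ≡ 3 (mod 4), so O_K = ℤ[√159] and disc(K) = 4d = 636.
Since gcd(307, 636) = 1 the prime 307 does not ramify.
(159/307) = 159^153 mod 307 = 306, giving Legendre symbol -1.
Legendre symbol -1 ⇒ 307 is inert.

p is inert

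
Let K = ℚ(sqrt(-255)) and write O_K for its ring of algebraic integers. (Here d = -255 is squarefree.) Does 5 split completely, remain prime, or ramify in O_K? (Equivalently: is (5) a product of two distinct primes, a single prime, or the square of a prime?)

-255 mod 4 = 1, hence disc K = -255 and O_K = ℤ[(1+√-255)/2].
Ramification test: 5 | -255. The prime 5 ramifies in K.

ramified — (5) = 𝔭²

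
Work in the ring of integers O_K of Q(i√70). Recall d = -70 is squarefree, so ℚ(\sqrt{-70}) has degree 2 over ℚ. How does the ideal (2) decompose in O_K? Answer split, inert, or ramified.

p ramifies

Since -70 ≢ 1 mod 4, the ring of integers is ℤ[√-70] with discriminant 4·(-70) = -280.
disc(K) = -280 = 2·(-140), so p = 2 is ramified.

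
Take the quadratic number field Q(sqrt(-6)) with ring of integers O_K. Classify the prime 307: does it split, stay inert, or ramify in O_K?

d = -6 ≡ 2 (mod 4), so O_K = ℤ[√-6] and disc(K) = 4d = -24.
Since gcd(307, -24) = 1 the prime 307 does not ramify.
Compute (-6/307) via Euler: 301^((307-1)/2) mod 307 = 306, so (-6/307) = -1.
(-6/307) = -1, so 307 is inert.

inert — (307) stays prime in O_K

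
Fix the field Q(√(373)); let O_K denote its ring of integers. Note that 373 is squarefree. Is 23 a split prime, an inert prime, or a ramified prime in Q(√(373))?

Since 373 ≡ 1 mod 4, the ring of integers is ℤ[(1+√373)/2] with discriminant 373.
Since gcd(23, 373) = 1 the prime 23 does not ramify.
Legendre symbol by Euler's criterion: (373/23) ≡ 373^11 ≡ 22 (mod 23), i.e. (373/23) = -1.
(373/23) = -1, so 23 is inert.

p is inert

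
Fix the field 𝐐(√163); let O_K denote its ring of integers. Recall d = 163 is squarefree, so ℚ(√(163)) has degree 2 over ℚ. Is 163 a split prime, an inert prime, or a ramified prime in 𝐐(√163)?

d = 163 ≡ 3 (mod 4), so O_K = ℤ[√163] and disc(K) = 4d = 652.
163 divides disc(K) = 652, so 163 ramifies.

p ramifies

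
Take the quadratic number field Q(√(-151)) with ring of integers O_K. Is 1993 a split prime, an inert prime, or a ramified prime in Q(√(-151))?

d = -151 ≡ 1 (mod 4), so O_K = ℤ[(1+√-151)/2] and disc(K) = d = -151.
1993 ∤ -151, so 1993 is unramified.
(-151/1993) = 1842^996 mod 1993 = 1992, giving Legendre symbol -1.
Legendre symbol -1 ⇒ 1993 is inert.

remains prime (inert)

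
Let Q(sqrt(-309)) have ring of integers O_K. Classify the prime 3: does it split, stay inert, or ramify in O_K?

3 is ramified

d = -309 ≡ 3 (mod 4), so O_K = ℤ[√-309] and disc(K) = 4d = -1236.
disc(K) = -1236 = 3·(-412), so p = 3 is ramified.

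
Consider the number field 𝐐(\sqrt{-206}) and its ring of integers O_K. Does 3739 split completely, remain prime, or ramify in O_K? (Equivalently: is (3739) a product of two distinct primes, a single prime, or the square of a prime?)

splits completely

-206 mod 4 = 2, hence disc K = 4·(-206) = -824 and O_K = ℤ[√-206].
3739 ∤ -824, so 3739 is unramified.
Euler's criterion: (-206)^1869 mod 3739 = 1. Thus (-206|3739) = 1.
(-206/3739) = 1, so 3739 splits.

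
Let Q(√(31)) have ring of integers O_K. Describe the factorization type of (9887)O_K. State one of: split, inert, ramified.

d = 31 ≡ 3 (mod 4), so O_K = ℤ[√31] and disc(K) = 4d = 124.
9887 ∤ 124, so 9887 is unramified.
(31/9887) = 31^4943 mod 9887 = 1, giving Legendre symbol 1.
(31/9887) = 1, so 9887 splits.

9887 splits in O_K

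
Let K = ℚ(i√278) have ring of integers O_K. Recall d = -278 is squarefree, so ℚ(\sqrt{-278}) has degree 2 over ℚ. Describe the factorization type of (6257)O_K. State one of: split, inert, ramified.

6257 remains inert

-278 mod 4 = 2, hence disc K = 4·(-278) = -1112 and O_K = ℤ[√-278].
6257 ∤ -1112, so 6257 is unramified.
(-278/6257) = 5979^3128 mod 6257 = 6256, giving Legendre symbol -1.
Legendre symbol -1 ⇒ 6257 is inert.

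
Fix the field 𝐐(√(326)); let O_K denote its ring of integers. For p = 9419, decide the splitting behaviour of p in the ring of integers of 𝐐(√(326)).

inert — (9419) stays prime in O_K

Since 326 ≢ 1 mod 4, the ring of integers is ℤ[√326] with discriminant 4·326 = 1304.
disc(K) = 1304 is not divisible by 9419; 9419 is unramified.
Compute (326/9419) via Euler: 326^((9419-1)/2) mod 9419 = 9418, so (326/9419) = -1.
(326/9419) = -1, so 9419 is inert.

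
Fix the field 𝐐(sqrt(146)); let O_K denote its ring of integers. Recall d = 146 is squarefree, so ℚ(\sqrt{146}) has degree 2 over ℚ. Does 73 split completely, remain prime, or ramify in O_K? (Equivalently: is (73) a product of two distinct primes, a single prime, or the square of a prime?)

Since 146 ≢ 1 mod 4, the ring of integers is ℤ[√146] with discriminant 4·146 = 584.
73 divides disc(K) = 584, so 73 ramifies.

73 is ramified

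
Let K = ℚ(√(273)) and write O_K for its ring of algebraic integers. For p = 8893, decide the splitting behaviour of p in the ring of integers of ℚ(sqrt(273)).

inert

Since 273 ≡ 1 mod 4, the ring of integers is ℤ[(1+√273)/2] with discriminant 273.
8893 ∤ 273, so 8893 is unramified.
Euler's criterion: 273^4446 mod 8893 = 8892. Thus (273|8893) = -1.
d is a non-residue mod p, hence 8893 remains inert in O_K.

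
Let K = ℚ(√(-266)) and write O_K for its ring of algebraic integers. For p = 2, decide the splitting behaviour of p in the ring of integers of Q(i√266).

d = -266 ≡ 2 (mod 4), so O_K = ℤ[√-266] and disc(K) = 4d = -1064.
Ramification test: 2 | -1064. The prime 2 ramifies in K.

ramifies in O_K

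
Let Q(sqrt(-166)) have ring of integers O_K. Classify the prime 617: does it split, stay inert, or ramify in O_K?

split — (617) = 𝔭₁𝔭₂ with 𝔭₁ ≠ 𝔭₂

d = -166 ≡ 2 (mod 4), so O_K = ℤ[√-166] and disc(K) = 4d = -664.
617 ∤ -664, so 617 is unramified.
(-166/617) = 451^308 mod 617 = 1, giving Legendre symbol 1.
(-166/617) = 1, so 617 splits.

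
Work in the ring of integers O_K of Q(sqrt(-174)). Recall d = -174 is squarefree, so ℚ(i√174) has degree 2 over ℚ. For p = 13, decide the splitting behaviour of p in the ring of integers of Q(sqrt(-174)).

-174 mod 4 = 2, hence disc K = 4·(-174) = -696 and O_K = ℤ[√-174].
Since gcd(13, -696) = 1 the prime 13 does not ramify.
Compute (-174/13) via Euler: 8^((13-1)/2) mod 13 = 12, so (-174/13) = -1.
d is a non-residue mod p, hence 13 remains inert in O_K.

13 remains inert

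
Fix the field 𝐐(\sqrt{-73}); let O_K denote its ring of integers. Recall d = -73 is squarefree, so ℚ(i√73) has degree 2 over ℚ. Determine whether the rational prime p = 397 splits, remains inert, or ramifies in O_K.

d = -73 ≡ 3 (mod 4), so O_K = ℤ[√-73] and disc(K) = 4d = -292.
Since gcd(397, -292) = 1 the prime 397 does not ramify.
Compute (-73/397) via Euler: 324^((397-1)/2) mod 397 = 1, so (-73/397) = 1.
d is a quadratic residue mod p, hence 397 splits in O_K.

p splits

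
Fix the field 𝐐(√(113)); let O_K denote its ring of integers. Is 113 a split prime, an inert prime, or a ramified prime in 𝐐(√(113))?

113 mod 4 = 1, hence disc K = 113 and O_K = ℤ[(1+√113)/2].
113 divides disc(K) = 113, so 113 ramifies.

p ramifies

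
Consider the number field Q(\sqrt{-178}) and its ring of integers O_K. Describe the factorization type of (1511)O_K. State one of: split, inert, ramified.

d = -178 ≡ 2 (mod 4), so O_K = ℤ[√-178] and disc(K) = 4d = -712.
1511 ∤ -712, so 1511 is unramified.
Legendre symbol by Euler's criterion: (-178/1511) ≡ (-178)^755 ≡ 1510 (mod 1511), i.e. (-178/1511) = -1.
Legendre symbol -1 ⇒ 1511 is inert.

remains prime (inert)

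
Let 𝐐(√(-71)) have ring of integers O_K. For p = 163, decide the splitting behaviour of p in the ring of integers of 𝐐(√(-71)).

d = -71 ≡ 1 (mod 4), so O_K = ℤ[(1+√-71)/2] and disc(K) = d = -71.
Since gcd(163, -71) = 1 the prime 163 does not ramify.
(-71/163) = 92^81 mod 163 = 162, giving Legendre symbol -1.
(-71/163) = -1, so 163 is inert.

p is inert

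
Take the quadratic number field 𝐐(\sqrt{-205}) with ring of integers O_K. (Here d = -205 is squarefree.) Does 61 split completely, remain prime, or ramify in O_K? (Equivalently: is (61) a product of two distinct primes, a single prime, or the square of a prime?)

61 splits in O_K

d = -205 ≡ 3 (mod 4), so O_K = ℤ[√-205] and disc(K) = 4d = -820.
Since gcd(61, -820) = 1 the prime 61 does not ramify.
Euler's criterion: (-205)^30 mod 61 = 1. Thus (-205|61) = 1.
Legendre symbol 1 ⇒ 61 is split.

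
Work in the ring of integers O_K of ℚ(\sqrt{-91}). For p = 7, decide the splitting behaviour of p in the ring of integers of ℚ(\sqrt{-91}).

p ramifies

d = -91 ≡ 1 (mod 4), so O_K = ℤ[(1+√-91)/2] and disc(K) = d = -91.
7 divides disc(K) = -91, so 7 ramifies.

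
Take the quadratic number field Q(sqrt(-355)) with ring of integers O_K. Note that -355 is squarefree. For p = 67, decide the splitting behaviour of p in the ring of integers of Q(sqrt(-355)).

Since -355 ≡ 1 mod 4, the ring of integers is ℤ[(1+√-355)/2] with discriminant -355.
67 ∤ -355, so 67 is unramified.
Legendre symbol by Euler's criterion: (-355/67) ≡ (-355)^33 ≡ 1 (mod 67), i.e. (-355/67) = 1.
(-355/67) = 1, so 67 splits.

split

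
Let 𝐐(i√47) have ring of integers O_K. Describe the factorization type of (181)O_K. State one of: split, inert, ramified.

d = -47 ≡ 1 (mod 4), so O_K = ℤ[(1+√-47)/2] and disc(K) = d = -47.
disc(K) = -47 is not divisible by 181; 181 is unramified.
Euler's criterion: (-47)^90 mod 181 = 180. Thus (-47|181) = -1.
(-47/181) = -1, so 181 is inert.

181 remains inert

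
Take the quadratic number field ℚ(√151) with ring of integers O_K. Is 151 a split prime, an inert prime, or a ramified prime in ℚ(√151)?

Since 151 ≢ 1 mod 4, the ring of integers is ℤ[√151] with discriminant 4·151 = 604.
disc(K) = 604 = 151·4, so p = 151 is ramified.

p ramifies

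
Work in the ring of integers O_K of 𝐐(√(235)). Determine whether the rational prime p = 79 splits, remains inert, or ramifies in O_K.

d = 235 ≡ 3 (mod 4), so O_K = ℤ[√235] and disc(K) = 4d = 940.
79 ∤ 940, so 79 is unramified.
Legendre symbol by Euler's criterion: (235/79) ≡ 235^39 ≡ 78 (mod 79), i.e. (235/79) = -1.
Legendre symbol -1 ⇒ 79 is inert.

remains prime (inert)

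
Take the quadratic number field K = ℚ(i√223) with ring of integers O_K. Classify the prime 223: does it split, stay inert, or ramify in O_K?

Since -223 ≡ 1 mod 4, the ring of integers is ℤ[(1+√-223)/2] with discriminant -223.
223 divides disc(K) = -223, so 223 ramifies.

ramified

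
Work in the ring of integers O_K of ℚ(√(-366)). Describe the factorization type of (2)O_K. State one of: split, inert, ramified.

-366 mod 4 = 2, hence disc K = 4·(-366) = -1464 and O_K = ℤ[√-366].
disc(K) = -1464 = 2·(-732), so p = 2 is ramified.

ramified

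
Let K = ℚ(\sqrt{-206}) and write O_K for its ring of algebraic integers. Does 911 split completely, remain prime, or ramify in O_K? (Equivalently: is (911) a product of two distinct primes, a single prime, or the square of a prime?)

911 remains inert

-206 mod 4 = 2, hence disc K = 4·(-206) = -824 and O_K = ℤ[√-206].
disc(K) = -824 is not divisible by 911; 911 is unramified.
Legendre symbol by Euler's criterion: (-206/911) ≡ (-206)^455 ≡ 910 (mod 911), i.e. (-206/911) = -1.
d is a non-residue mod p, hence 911 remains inert in O_K.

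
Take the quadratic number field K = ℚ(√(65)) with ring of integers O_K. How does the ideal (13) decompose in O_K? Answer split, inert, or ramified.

Since 65 ≡ 1 mod 4, the ring of integers is ℤ[(1+√65)/2] with discriminant 65.
13 divides disc(K) = 65, so 13 ramifies.

p ramifies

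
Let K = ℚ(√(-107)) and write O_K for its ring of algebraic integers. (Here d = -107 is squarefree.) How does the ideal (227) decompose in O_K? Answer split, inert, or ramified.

splits completely

-107 mod 4 = 1, hence disc K = -107 and O_K = ℤ[(1+√-107)/2].
disc(K) = -107 is not divisible by 227; 227 is unramified.
Euler's criterion: (-107)^113 mod 227 = 1. Thus (-107|227) = 1.
Legendre symbol 1 ⇒ 227 is split.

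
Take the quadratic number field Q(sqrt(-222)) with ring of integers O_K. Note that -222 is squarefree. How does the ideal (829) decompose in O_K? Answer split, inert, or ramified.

Since -222 ≢ 1 mod 4, the ring of integers is ℤ[√-222] with discriminant 4·(-222) = -888.
829 ∤ -888, so 829 is unramified.
Compute (-222/829) via Euler: 607^((829-1)/2) mod 829 = 1, so (-222/829) = 1.
d is a quadratic residue mod p, hence 829 splits in O_K.

829 splits in O_K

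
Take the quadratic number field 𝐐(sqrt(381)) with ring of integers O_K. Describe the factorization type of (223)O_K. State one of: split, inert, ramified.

d = 381 ≡ 1 (mod 4), so O_K = ℤ[(1+√381)/2] and disc(K) = d = 381.
disc(K) = 381 is not divisible by 223; 223 is unramified.
Euler's criterion: 381^111 mod 223 = 222. Thus (381|223) = -1.
Legendre symbol -1 ⇒ 223 is inert.

223 remains inert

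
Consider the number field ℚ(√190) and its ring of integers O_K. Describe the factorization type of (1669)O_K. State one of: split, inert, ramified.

d = 190 ≡ 2 (mod 4), so O_K = ℤ[√190] and disc(K) = 4d = 760.
disc(K) = 760 is not divisible by 1669; 1669 is unramified.
(190/1669) = 190^834 mod 1669 = 1668, giving Legendre symbol -1.
Legendre symbol -1 ⇒ 1669 is inert.

1669 remains inert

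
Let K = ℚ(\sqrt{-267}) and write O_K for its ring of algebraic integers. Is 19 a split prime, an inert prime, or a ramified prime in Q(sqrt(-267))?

d = -267 ≡ 1 (mod 4), so O_K = ℤ[(1+√-267)/2] and disc(K) = d = -267.
Since gcd(19, -267) = 1 the prime 19 does not ramify.
Euler's criterion: (-267)^9 mod 19 = 18. Thus (-267|19) = -1.
d is a non-residue mod p, hence 19 remains inert in O_K.

remains prime (inert)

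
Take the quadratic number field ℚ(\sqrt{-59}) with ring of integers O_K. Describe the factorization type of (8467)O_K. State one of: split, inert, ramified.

-59 mod 4 = 1, hence disc K = -59 and O_K = ℤ[(1+√-59)/2].
8467 ∤ -59, so 8467 is unramified.
(-59/8467) = 8408^4233 mod 8467 = 8466, giving Legendre symbol -1.
(-59/8467) = -1, so 8467 is inert.

8467 remains inert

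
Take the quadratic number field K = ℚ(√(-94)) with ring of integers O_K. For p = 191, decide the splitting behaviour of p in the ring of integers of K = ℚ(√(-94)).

Since -94 ≢ 1 mod 4, the ring of integers is ℤ[√-94] with discriminant 4·(-94) = -376.
191 ∤ -376, so 191 is unramified.
(-94/191) = 97^95 mod 191 = 1, giving Legendre symbol 1.
Legendre symbol 1 ⇒ 191 is split.

split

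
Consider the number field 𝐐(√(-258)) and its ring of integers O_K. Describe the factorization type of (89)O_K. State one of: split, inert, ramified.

split — (89) = 𝔭₁𝔭₂ with 𝔭₁ ≠ 𝔭₂

-258 mod 4 = 2, hence disc K = 4·(-258) = -1032 and O_K = ℤ[√-258].
Since gcd(89, -1032) = 1 the prime 89 does not ramify.
Euler's criterion: (-258)^44 mod 89 = 1. Thus (-258|89) = 1.
d is a quadratic residue mod p, hence 89 splits in O_K.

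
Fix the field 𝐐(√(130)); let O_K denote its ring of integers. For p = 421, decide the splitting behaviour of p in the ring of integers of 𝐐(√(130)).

130 mod 4 = 2, hence disc K = 4·130 = 520 and O_K = ℤ[√130].
421 ∤ 520, so 421 is unramified.
Euler's criterion: 130^210 mod 421 = 1. Thus (130|421) = 1.
(130/421) = 1, so 421 splits.

splits completely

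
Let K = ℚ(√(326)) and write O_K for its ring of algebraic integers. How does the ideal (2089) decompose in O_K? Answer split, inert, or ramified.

Since 326 ≢ 1 mod 4, the ring of integers is ℤ[√326] with discriminant 4·326 = 1304.
Since gcd(2089, 1304) = 1 the prime 2089 does not ramify.
Legendre symbol by Euler's criterion: (326/2089) ≡ 326^1044 ≡ 1 (mod 2089), i.e. (326/2089) = 1.
d is a quadratic residue mod p, hence 2089 splits in O_K.

p splits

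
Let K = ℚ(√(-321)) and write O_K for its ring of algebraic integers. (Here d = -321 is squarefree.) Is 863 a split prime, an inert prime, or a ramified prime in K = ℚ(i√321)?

-321 mod 4 = 3, hence disc K = 4·(-321) = -1284 and O_K = ℤ[√-321].
863 ∤ -1284, so 863 is unramified.
(-321/863) = 542^431 mod 863 = 862, giving Legendre symbol -1.
Legendre symbol -1 ⇒ 863 is inert.

p is inert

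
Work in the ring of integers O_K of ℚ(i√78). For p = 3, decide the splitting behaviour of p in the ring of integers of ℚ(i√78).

Since -78 ≢ 1 mod 4, the ring of integers is ℤ[√-78] with discriminant 4·(-78) = -312.
Ramification test: 3 | -312. The prime 3 ramifies in K.

3 is ramified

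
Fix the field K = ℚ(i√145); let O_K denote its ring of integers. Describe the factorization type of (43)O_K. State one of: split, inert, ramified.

inert — (43) stays prime in O_K

-145 mod 4 = 3, hence disc K = 4·(-145) = -580 and O_K = ℤ[√-145].
43 ∤ -580, so 43 is unramified.
Compute (-145/43) via Euler: 27^((43-1)/2) mod 43 = 42, so (-145/43) = -1.
d is a non-residue mod p, hence 43 remains inert in O_K.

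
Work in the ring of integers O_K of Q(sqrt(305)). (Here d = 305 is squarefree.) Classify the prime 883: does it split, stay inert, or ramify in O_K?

p splits

305 mod 4 = 1, hence disc K = 305 and O_K = ℤ[(1+√305)/2].
883 ∤ 305, so 883 is unramified.
Euler's criterion: 305^441 mod 883 = 1. Thus (305|883) = 1.
(305/883) = 1, so 883 splits.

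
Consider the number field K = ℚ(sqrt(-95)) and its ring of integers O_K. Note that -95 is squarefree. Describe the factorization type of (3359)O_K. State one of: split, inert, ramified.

remains prime (inert)

d = -95 ≡ 1 (mod 4), so O_K = ℤ[(1+√-95)/2] and disc(K) = d = -95.
3359 ∤ -95, so 3359 is unramified.
Legendre symbol by Euler's criterion: (-95/3359) ≡ (-95)^1679 ≡ 3358 (mod 3359), i.e. (-95/3359) = -1.
Legendre symbol -1 ⇒ 3359 is inert.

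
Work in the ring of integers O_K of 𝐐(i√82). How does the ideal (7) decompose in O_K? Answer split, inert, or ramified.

d = -82 ≡ 2 (mod 4), so O_K = ℤ[√-82] and disc(K) = 4d = -328.
disc(K) = -328 is not divisible by 7; 7 is unramified.
(-82/7) = 2^3 mod 7 = 1, giving Legendre symbol 1.
(-82/7) = 1, so 7 splits.

split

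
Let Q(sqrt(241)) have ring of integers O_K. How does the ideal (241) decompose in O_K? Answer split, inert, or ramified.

Since 241 ≡ 1 mod 4, the ring of integers is ℤ[(1+√241)/2] with discriminant 241.
241 divides disc(K) = 241, so 241 ramifies.

ramified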